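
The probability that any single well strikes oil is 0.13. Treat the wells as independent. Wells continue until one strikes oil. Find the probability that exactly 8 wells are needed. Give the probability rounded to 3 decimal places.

0.049

Geometric (trials to first success), p = 0.13.
P(Y = 8) = (1−p)^7 · p = 0.37725 · 0.13 = 0.04904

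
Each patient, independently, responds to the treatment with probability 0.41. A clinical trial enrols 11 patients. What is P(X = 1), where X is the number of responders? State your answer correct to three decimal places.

X ~ Binomial(n=11, p=0.41).
P(X=1) = C(11,1) · p^1 · (1−p)^10
= 11 · 0.41 · 0.0051112 = 0.02305

0.023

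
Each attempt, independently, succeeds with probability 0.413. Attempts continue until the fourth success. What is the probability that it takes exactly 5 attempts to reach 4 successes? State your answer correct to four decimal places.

Y = trial on which the fourth success occurs; negative binomial, r=4, p=0.413.
P(Y=5) = C(4,3) · p^4 · (1−p)^1
= 4 · 0.029094 · 0.587 = 0.068312

0.0683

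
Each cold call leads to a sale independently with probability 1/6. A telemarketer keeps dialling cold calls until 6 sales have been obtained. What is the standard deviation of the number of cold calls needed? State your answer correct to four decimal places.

Y = total cold calls until the sixth success; negative binomial with r=6, p=0.166667.
SD(Y) = √[r(1−p)/p²] = √(180.000000) = 13.416408

13.4164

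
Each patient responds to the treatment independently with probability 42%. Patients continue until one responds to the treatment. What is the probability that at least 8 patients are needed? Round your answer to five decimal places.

0.02208

Y = number of patients to the first success; geometric, p = 0.42.
P(Y > 7) = P(first 7 all fail) = (1−p)^7 = 0.0220798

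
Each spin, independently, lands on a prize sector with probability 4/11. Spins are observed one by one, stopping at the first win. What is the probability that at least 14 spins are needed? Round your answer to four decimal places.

Y = number of spins to the first success; geometric, p = 0.363636.
P(Y > 13) = P(first 13 all fail) = (1−p)^13 = 0.002807

0.0028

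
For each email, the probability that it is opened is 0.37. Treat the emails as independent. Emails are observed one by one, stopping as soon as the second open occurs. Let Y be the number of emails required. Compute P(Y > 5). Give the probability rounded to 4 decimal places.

Needing more than 5 emails ⇔ fewer than 2 successes in the first 5. With X ~ Binomial(5, 0.37), P(Y > 5) = P(X ≤ 1).
  k=0: C(5,0)·0.37^0·0.63^5 = 0.099244
  k=1: C(5,1)·0.37^1·0.63^4 = 0.291430
P(X ≤ 1) = 0.390673

0.3907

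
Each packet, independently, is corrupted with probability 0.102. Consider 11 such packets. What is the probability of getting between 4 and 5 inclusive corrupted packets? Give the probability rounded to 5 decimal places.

0.01950

X ~ Binomial(11, 0.102); P(4 ≤ X ≤ 5) = Σ C(11,k) p^k (1−p)^(11−k) over k:
  k=4: C(11,4)·0.102^4·0.898^7 = 0.0168209
  k=5: C(11,5)·0.102^5·0.898^6 = 0.0026749
Total = 0.0194957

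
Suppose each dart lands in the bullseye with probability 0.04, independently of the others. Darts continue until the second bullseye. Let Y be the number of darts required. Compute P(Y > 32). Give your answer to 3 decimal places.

Needing more than 32 darts ⇔ fewer than 2 successes in the first 32. With X ~ Binomial(32, 0.04), P(Y > 32) = P(X ≤ 1).
  k=0: C(32,0)·0.04^0·0.96^32 = 0.27082
  k=1: C(32,1)·0.04^1·0.96^31 = 0.36109
P(X ≤ 1) = 0.63191

0.632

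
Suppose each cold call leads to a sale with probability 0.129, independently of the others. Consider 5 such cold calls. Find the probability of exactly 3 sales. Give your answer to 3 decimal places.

0.016

X ~ Binomial(n=5, p=0.129).
P(X=3) = C(5,3) · p^3 · (1−p)^2
= 10 · 0.0021467 · 0.75864 = 0.01629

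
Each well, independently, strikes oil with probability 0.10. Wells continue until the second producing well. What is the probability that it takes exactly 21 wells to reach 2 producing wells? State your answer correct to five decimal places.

Y = trial on which the second success occurs; negative binomial, r=2, p=0.10.
P(Y=21) = C(20,1) · p^2 · (1−p)^19
= 20 · 0.01 · 0.13509 = 0.0270170

0.02702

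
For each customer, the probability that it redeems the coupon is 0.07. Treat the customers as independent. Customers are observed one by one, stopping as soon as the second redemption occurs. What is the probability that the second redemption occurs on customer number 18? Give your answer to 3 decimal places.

0.026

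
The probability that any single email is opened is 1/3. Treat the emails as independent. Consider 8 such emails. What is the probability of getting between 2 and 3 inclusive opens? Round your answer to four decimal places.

0.5463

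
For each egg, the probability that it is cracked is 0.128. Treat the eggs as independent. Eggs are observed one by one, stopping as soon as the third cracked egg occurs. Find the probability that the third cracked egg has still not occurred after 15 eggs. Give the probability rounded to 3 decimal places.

0.700

Needing more than 15 eggs ⇔ fewer than 3 successes in the first 15. With X ~ Binomial(15, 0.128), P(Y > 15) = P(X ≤ 2).
  k=0: C(15,0)·0.128^0·0.872^15 = 0.12816
  k=1: C(15,1)·0.128^1·0.872^14 = 0.28218
  k=2: C(15,2)·0.128^2·0.872^13 = 0.28995
P(X ≤ 2) = 0.70029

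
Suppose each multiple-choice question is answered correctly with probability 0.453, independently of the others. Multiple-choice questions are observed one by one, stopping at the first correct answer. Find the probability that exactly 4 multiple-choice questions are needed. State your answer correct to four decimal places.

0.0741

Geometric (trials to first success), p = 0.453.
P(Y = 4) = (1−p)^3 · p = 0.16367 · 0.453 = 0.074141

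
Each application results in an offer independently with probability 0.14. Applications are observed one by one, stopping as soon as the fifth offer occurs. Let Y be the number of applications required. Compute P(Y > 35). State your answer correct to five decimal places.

0.44599

Needing more than 35 applications ⇔ fewer than 5 successes in the first 35. With X ~ Binomial(35, 0.14), P(Y > 35) = P(X ≤ 4).
  k=0: C(35,0)·0.14^0·0.86^35 = 0.0050985
  k=1: C(35,1)·0.14^1·0.86^34 = 0.0290498
  k=2: C(35,2)·0.14^2·0.86^33 = 0.0803937
  k=3: C(35,3)·0.14^3·0.86^32 = 0.1439608
  k=4: C(35,4)·0.14^4·0.86^31 = 0.1874838
P(X ≤ 4) = 0.4459866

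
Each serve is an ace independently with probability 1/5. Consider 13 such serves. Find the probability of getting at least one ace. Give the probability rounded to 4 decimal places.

P(at least one) = 1 − P(none) = 1 − (1 − 0.20)^13
= 1 − 0.054976 = 0.945024

0.9450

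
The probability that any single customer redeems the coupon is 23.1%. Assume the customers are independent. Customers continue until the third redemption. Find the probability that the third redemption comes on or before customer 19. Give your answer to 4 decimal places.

Finishing within 19 customers ⇔ at least 3 successes in the first 19. With X ~ Binomial(19, 0.231), P(Y ≤ 19) = 1 − P(X ≤ 2).
  k=0: C(19,0)·0.231^0·0.769^19 = 0.006801
  k=1: C(19,1)·0.231^1·0.769^18 = 0.038819
  k=2: C(19,2)·0.231^2·0.769^17 = 0.104946
1 − 0.150566 = 0.849434

0.8494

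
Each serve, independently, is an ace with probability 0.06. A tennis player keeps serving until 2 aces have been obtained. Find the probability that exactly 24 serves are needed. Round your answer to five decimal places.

Y = trial on which the second success occurs; negative binomial, r=2, p=0.06.
P(Y=24) = C(23,1) · p^2 · (1−p)^22
= 23 · 0.0036 · 0.25634 = 0.0212248

0.02122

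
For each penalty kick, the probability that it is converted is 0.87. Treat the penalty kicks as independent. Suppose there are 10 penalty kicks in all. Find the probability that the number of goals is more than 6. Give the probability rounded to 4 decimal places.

0.9687

X ~ Binomial(10, 0.87); P(X ≥ 7) = Σ C(10,k) p^k (1−p)^(10−k) over k:
  k=7: C(10,7)·0.87^7·0.13^3 = 0.099459
  k=8: C(10,8)·0.87^8·0.13^2 = 0.249605
  k=9: C(10,9)·0.87^9·0.13^1 = 0.371207
  k=10: C(10,10)·0.87^10·0.13^0 = 0.248423
Total = 0.968695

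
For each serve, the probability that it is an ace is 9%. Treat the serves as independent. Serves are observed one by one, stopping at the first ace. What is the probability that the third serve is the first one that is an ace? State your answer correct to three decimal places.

0.075

Geometric (trials to first success), p = 0.09.
P(Y = 3) = (1−p)^2 · p = 0.8281 · 0.09 = 0.07453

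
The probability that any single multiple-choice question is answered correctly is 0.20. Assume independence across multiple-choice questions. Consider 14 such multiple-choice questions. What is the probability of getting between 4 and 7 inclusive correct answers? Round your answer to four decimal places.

0.2994

X ~ Binomial(14, 0.20); P(4 ≤ X ≤ 7) = Σ C(14,k) p^k (1−p)^(14−k) over k:
  k=4: C(14,4)·0.20^4·0.80^10 = 0.171970
  k=5: C(14,5)·0.20^5·0.80^9 = 0.085985
  k=6: C(14,6)·0.20^6·0.80^8 = 0.032244
  k=7: C(14,7)·0.20^7·0.80^7 = 0.009213
Total = 0.299413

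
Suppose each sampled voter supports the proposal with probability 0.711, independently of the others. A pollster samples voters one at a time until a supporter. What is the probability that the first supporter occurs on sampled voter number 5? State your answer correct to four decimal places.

0.0050

Geometric (trials to first success), p = 0.711.
P(Y = 5) = (1−p)^4 · p = 0.0069758 · 0.711 = 0.004960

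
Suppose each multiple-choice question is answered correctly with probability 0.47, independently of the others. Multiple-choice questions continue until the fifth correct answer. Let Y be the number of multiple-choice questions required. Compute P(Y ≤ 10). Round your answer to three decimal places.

Finishing within 10 multiple-choice questions ⇔ at least 5 successes in the first 10. With X ~ Binomial(10, 0.47), P(Y ≤ 10) = 1 − P(X ≤ 4).
  k=0: C(10,0)·0.47^0·0.53^10 = 0.00175
  k=1: C(10,1)·0.47^1·0.53^9 = 0.01551
  k=2: C(10,2)·0.47^2·0.53^8 = 0.06189
  k=3: C(10,3)·0.47^3·0.53^7 = 0.14635
  k=4: C(10,4)·0.47^4·0.53^6 = 0.22713
1 − 0.45263 = 0.54737

0.547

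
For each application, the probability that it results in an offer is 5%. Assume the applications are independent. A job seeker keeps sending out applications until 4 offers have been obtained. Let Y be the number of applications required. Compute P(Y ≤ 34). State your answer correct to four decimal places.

Finishing within 34 applications ⇔ at least 4 successes in the first 34. With X ~ Binomial(34, 0.05), P(Y ≤ 34) = 1 − P(X ≤ 3).
  k=0: C(34,0)·0.05^0·0.95^34 = 0.174825
  k=1: C(34,1)·0.05^1·0.95^33 = 0.312844
  k=2: C(34,2)·0.05^2·0.95^32 = 0.271680
  k=3: C(34,3)·0.05^3·0.95^31 = 0.152522
1 − 0.911871 = 0.088129

0.0881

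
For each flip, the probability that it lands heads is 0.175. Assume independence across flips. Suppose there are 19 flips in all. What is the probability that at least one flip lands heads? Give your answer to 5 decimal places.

P(at least one) = 1 − P(none) = 1 − (1 − 0.175)^19
= 1 − 0.0258598 = 0.9741402

0.97414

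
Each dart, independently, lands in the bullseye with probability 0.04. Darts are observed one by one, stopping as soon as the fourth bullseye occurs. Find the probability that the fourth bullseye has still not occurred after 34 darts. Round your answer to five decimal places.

0.95429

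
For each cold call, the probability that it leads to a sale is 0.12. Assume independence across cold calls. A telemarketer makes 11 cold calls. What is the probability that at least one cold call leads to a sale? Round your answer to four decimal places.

P(at least one) = 1 − P(none) = 1 − (1 − 0.12)^11
= 1 − 0.245081 = 0.754919

0.7549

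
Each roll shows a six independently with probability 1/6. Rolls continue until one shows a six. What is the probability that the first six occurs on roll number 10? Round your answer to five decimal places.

0.03230

Geometric (trials to first success), p = 0.166667.
P(Y = 10) = (1−p)^9 · p = 0.19381 · 0.166667 = 0.0323011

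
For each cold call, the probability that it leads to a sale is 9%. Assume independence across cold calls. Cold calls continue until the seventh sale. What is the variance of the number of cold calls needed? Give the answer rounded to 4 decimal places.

Y = total cold calls until the seventh success; negative binomial with r=7, p=0.09.
Var(Y) = r(1−p)/p² = 7·0.91 / 0.09² = 786.419753

786.4198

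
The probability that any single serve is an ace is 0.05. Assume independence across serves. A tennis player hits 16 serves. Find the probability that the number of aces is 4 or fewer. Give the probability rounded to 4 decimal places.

0.9991

X ~ Binomial(16, 0.05); P(X ≤ 4) = Σ C(16,k) p^k (1−p)^(16−k) over k:
  k=0: C(16,0)·0.05^0·0.95^16 = 0.440127
  k=1: C(16,1)·0.05^1·0.95^15 = 0.370633
  k=2: C(16,2)·0.05^2·0.95^14 = 0.146302
  k=3: C(16,3)·0.05^3·0.95^13 = 0.035934
  k=4: C(16,4)·0.05^4·0.95^12 = 0.006147
Total = 0.999143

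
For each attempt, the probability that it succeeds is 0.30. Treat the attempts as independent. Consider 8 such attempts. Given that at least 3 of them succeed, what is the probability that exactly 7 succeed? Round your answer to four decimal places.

0.0027

X ~ Binomial(8, 0.30). Want P(X=7 | X≥3) = P(X=7) / P(X≥3).
P(X=7) = C(8,7)·0.30^7·0.70^1 = 0.001225
P(X≥3) = 1 − 0.057648 − 0.197650 − 0.296475 = 0.448226
Ratio = 0.001225 / 0.448226 = 0.002732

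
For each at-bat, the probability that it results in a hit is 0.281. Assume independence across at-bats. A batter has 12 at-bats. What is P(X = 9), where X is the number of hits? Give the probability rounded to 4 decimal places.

0.0009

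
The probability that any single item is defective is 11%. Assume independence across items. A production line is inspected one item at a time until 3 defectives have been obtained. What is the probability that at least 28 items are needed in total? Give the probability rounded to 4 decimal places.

Needing more than 27 items ⇔ fewer than 3 successes in the first 27. With X ~ Binomial(27, 0.11), P(Y > 27) = P(X ≤ 2).
  k=0: C(27,0)·0.11^0·0.89^27 = 0.043006
  k=1: C(27,1)·0.11^1·0.89^26 = 0.143515
  k=2: C(27,2)·0.11^2·0.89^25 = 0.230591
P(X ≤ 2) = 0.417112

0.4171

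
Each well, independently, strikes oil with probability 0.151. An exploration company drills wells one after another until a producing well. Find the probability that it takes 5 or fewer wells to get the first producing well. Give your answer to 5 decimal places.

0.55890

Y = number of wells to the first success; geometric, p = 0.151.
P(Y ≤ 5) = 1 − (1−p)^5 = 1 − 0.4411014 = 0.5588986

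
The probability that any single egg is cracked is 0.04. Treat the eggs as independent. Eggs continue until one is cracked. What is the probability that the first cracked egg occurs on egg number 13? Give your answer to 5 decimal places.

0.02451

Geometric (trials to first success), p = 0.04.
P(Y = 13) = (1−p)^12 · p = 0.61271 · 0.04 = 0.0245084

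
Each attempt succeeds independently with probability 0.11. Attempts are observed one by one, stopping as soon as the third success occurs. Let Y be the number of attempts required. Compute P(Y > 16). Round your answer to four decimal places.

0.7455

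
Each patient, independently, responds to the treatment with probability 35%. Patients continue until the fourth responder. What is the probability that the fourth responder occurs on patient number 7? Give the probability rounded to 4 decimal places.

Y = trial on which the fourth success occurs; negative binomial, r=4, p=0.35.
P(Y=7) = C(6,3) · p^4 · (1−p)^3
= 20 · 0.015006 · 0.27463 = 0.082422

0.0824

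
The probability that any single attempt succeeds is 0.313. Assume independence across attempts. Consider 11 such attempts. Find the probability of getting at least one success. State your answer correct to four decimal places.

P(at least one) = 1 − P(none) = 1 − (1 − 0.313)^11
= 1 − 0.016089 = 0.983911

0.9839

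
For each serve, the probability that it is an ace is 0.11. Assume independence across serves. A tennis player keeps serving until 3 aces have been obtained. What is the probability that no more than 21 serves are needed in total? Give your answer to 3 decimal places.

Finishing within 21 serves ⇔ at least 3 successes in the first 21. With X ~ Binomial(21, 0.11), P(Y ≤ 21) = 1 − P(X ≤ 2).
  k=0: C(21,0)·0.11^0·0.89^21 = 0.08653
  k=1: C(21,1)·0.11^1·0.89^20 = 0.22460
  k=2: C(21,2)·0.11^2·0.89^19 = 0.27760
1 − 0.58873 = 0.41127

0.411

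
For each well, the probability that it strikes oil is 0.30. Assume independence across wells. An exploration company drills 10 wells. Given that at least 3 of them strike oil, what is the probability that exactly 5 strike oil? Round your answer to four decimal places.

X ~ Binomial(10, 0.30). Want P(X=5 | X≥3) = P(X=5) / P(X≥3).
P(X=5) = C(10,5)·0.30^5·0.70^5 = 0.102919
P(X≥3) = 1 − 0.028248 − 0.121061 − 0.233474 = 0.617217
Ratio = 0.102919 / 0.617217 = 0.166747

0.1667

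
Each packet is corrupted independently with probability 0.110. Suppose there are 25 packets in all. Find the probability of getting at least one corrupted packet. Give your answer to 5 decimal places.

P(at least one) = 1 − P(none) = 1 − (1 − 0.11)^25
= 1 − 0.0542938 = 0.9457062

0.94571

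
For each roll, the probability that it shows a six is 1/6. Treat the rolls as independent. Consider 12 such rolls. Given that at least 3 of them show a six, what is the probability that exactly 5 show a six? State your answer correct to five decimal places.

0.08812

X ~ Binomial(12, 0.166667). Want P(X=5 | X≥3) = P(X=5) / P(X≥3).
P(X=5) = C(12,5)·0.166667^5·0.833333^7 = 0.0284250
P(X≥3) = 1 − 0.1121567 − 0.2691760 − 0.2960936 = 0.3225738
Ratio = 0.0284250 / 0.3225738 = 0.0881193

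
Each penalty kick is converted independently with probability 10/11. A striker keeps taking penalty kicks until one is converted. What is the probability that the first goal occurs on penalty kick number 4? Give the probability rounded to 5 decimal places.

Geometric (trials to first success), p = 0.909091.
P(Y = 4) = (1−p)^3 · p = 0.00075131 · 0.909091 = 0.0006830

0.00068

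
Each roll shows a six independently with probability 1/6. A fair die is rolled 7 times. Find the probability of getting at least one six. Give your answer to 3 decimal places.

P(at least one) = 1 − P(none) = 1 − (1 − 0.166667)^7
= 1 − 0.27908 = 0.72092

0.721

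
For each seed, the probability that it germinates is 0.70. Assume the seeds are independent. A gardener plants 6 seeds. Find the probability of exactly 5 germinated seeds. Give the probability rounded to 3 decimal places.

X ~ Binomial(n=6, p=0.70).
P(X=5) = C(6,5) · p^5 · (1−p)^1
= 6 · 0.16807 · 0.3 = 0.30253

0.303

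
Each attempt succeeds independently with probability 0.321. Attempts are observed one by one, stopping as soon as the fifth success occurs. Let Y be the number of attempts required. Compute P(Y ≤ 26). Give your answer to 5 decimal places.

0.95291

Finishing within 26 attempts ⇔ at least 5 successes in the first 26. With X ~ Binomial(26, 0.321), P(Y ≤ 26) = 1 − P(X ≤ 4).
  k=0: C(26,0)·0.321^0·0.679^26 = 0.0000425
  k=1: C(26,1)·0.321^1·0.679^25 = 0.0005227
  k=2: C(26,2)·0.321^2·0.679^24 = 0.0030886
  k=3: C(26,3)·0.321^3·0.679^23 = 0.0116814
  k=4: C(26,4)·0.321^4·0.679^22 = 0.0317538
1 − 0.0470890 = 0.9529110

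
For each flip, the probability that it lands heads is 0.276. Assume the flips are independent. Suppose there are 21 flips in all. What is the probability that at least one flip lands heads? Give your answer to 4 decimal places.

0.9989

P(at least one) = 1 − P(none) = 1 − (1 − 0.276)^21
= 1 − 0.001134 = 0.998866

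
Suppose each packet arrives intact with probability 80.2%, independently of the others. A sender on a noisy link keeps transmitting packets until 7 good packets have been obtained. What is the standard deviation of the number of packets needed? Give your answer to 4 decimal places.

Y = total packets until the seventh success; negative binomial with r=7, p=0.802.
SD(Y) = √[r(1−p)/p²] = √(2.154837) = 1.467936

1.4679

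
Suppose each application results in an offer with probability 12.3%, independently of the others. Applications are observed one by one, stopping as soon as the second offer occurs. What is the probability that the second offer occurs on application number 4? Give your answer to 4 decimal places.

Y = trial on which the second success occurs; negative binomial, r=2, p=0.123.
P(Y=4) = C(3,1) · p^2 · (1−p)^2
= 3 · 0.015129 · 0.76913 = 0.034908

0.0349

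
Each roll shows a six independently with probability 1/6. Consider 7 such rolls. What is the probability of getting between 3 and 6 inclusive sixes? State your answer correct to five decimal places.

X ~ Binomial(7, 0.166667); P(3 ≤ X ≤ 6) = Σ C(7,k) p^k (1−p)^(7−k) over k:
  k=3: C(7,3)·0.166667^3·0.833333^4 = 0.0781429
  k=4: C(7,4)·0.166667^4·0.833333^3 = 0.0156286
  k=5: C(7,5)·0.166667^5·0.833333^2 = 0.0018754
  k=6: C(7,6)·0.166667^6·0.833333^1 = 0.0001250
Total = 0.0957719

0.09577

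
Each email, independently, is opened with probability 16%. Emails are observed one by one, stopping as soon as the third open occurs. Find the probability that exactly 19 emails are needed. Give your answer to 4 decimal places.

0.0385

Y = trial on which the third success occurs; negative binomial, r=3, p=0.16.
P(Y=19) = C(18,2) · p^3 · (1−p)^16
= 153 · 0.004096 · 0.061442 = 0.038505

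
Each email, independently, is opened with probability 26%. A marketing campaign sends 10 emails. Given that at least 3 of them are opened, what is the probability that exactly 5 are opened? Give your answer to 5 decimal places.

X ~ Binomial(10, 0.26). Want P(X=5 | X≥3) = P(X=5) / P(X≥3).
P(X=5) = C(10,5)·0.26^5·0.74^5 = 0.0664394
P(X≥3) = 1 − 0.0492399 − 0.1730051 − 0.2735350 = 0.5042200
Ratio = 0.0664394 / 0.5042200 = 0.1317667

0.13177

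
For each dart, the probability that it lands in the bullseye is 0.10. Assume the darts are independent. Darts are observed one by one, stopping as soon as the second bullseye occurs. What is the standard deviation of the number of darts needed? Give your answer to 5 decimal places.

13.41641

Y = total darts until the second success; negative binomial with r=2, p=0.10.
SD(Y) = √[r(1−p)/p²] = √(180.0000000) = 13.4164079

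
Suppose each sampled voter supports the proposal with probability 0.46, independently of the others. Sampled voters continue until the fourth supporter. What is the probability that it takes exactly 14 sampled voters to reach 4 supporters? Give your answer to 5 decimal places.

Y = trial on which the fourth success occurs; negative binomial, r=4, p=0.46.
P(Y=14) = C(13,3) · p^4 · (1−p)^10
= 286 · 0.044775 · 0.0021083 = 0.0269982

0.02700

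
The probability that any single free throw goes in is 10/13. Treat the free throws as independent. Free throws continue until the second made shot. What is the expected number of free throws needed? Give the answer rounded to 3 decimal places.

Y = total free throws until the second success; negative binomial with r=2, p=0.769231.
E[Y] = r / p = 2 / 0.769231 = 2.60000

2.600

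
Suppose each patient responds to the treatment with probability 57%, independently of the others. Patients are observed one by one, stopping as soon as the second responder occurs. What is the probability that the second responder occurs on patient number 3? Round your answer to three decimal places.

0.279

Y = trial on which the second success occurs; negative binomial, r=2, p=0.57.
P(Y=3) = C(2,1) · p^2 · (1−p)^1
= 2 · 0.3249 · 0.43 = 0.27941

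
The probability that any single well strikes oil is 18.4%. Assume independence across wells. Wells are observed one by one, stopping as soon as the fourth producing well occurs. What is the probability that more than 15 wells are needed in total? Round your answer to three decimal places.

0.707

Needing more than 15 wells ⇔ fewer than 4 successes in the first 15. With X ~ Binomial(15, 0.184), P(Y > 15) = P(X ≤ 3).
  k=0: C(15,0)·0.184^0·0.816^15 = 0.04735
  k=1: C(15,1)·0.184^1·0.816^14 = 0.16017
  k=2: C(15,2)·0.184^2·0.816^13 = 0.25281
  k=3: C(15,3)·0.184^3·0.816^12 = 0.24703
P(X ≤ 3) = 0.70736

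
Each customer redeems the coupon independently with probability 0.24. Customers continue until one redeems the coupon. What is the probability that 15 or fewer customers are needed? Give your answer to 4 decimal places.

Y = number of customers to the first success; geometric, p = 0.24.
P(Y ≤ 15) = 1 − (1−p)^15 = 1 − 0.016301 = 0.983699

0.9837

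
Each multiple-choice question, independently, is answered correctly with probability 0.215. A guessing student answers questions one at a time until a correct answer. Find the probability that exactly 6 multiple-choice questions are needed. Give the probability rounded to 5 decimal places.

0.06409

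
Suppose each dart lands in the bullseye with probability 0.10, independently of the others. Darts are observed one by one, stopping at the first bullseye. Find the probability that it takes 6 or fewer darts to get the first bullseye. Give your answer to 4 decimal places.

0.4686

Y = number of darts to the first success; geometric, p = 0.10.
P(Y ≤ 6) = 1 − (1−p)^6 = 1 − 0.531441 = 0.468559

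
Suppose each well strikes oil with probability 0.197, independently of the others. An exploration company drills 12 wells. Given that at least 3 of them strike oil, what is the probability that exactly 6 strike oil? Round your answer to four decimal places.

0.0336

X ~ Binomial(12, 0.197). Want P(X=6 | X≥3) = P(X=6) / P(X≥3).
P(X=6) = C(12,6)·0.197^6·0.803^6 = 0.014480
P(X≥3) = 1 − 0.071876 − 0.211601 − 0.285517 = 0.431005
Ratio = 0.014480 / 0.431005 = 0.033595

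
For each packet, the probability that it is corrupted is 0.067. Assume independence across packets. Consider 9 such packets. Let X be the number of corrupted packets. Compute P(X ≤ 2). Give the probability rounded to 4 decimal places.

0.9814

X ~ Binomial(9, 0.067); P(X ≤ 2) = Σ C(9,k) p^k (1−p)^(9−k) over k:
  k=0: C(9,0)·0.067^0·0.933^9 = 0.535716
  k=1: C(9,1)·0.067^1·0.933^8 = 0.346235
  k=2: C(9,2)·0.067^2·0.933^7 = 0.099454
Total = 0.981405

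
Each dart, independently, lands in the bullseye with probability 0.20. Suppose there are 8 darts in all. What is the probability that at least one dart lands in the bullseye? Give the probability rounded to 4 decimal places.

P(at least one) = 1 − P(none) = 1 − (1 − 0.20)^8
= 1 − 0.167772 = 0.832228

0.8322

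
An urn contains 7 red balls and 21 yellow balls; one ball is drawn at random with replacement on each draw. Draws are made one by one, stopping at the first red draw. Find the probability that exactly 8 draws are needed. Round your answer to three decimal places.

0.033

Geometric (trials to first success), p = 0.25.
P(Y = 8) = (1−p)^7 · p = 0.13348 · 0.25 = 0.03337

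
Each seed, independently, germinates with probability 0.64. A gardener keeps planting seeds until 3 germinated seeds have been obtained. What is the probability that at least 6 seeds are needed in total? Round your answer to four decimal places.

Needing more than 5 seeds ⇔ fewer than 3 successes in the first 5. With X ~ Binomial(5, 0.64), P(Y > 5) = P(X ≤ 2).
  k=0: C(5,0)·0.64^0·0.36^5 = 0.006047
  k=1: C(5,1)·0.64^1·0.36^4 = 0.053748
  k=2: C(5,2)·0.64^2·0.36^3 = 0.191103
P(X ≤ 2) = 0.250897

0.2509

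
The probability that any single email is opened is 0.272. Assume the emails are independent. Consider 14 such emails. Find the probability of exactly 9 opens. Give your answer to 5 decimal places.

X ~ Binomial(n=14, p=0.272).
P(X=9) = C(14,9) · p^9 · (1−p)^5
= 2002 · 8.1493e-06 · 0.20448 = 0.0033361

0.00334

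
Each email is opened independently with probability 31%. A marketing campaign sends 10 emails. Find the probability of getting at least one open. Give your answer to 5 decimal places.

P(at least one) = 1 − P(none) = 1 − (1 − 0.31)^10
= 1 − 0.0244619 = 0.9755381

0.97554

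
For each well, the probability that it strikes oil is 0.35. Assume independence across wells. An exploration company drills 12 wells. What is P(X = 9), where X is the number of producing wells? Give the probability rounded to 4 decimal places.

X ~ Binomial(n=12, p=0.35).
P(X=9) = C(12,9) · p^9 · (1−p)^3
= 220 · 7.8816e-05 · 0.27463 = 0.004762

0.0048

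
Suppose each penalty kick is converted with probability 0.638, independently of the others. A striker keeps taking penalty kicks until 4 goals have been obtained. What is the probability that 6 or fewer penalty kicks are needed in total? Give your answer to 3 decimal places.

Finishing within 6 penalty kicks ⇔ at least 4 successes in the first 6. With X ~ Binomial(6, 0.638), P(Y ≤ 6) = 1 − P(X ≤ 3).
  k=0: C(6,0)·0.638^0·0.362^6 = 0.00225
  k=1: C(6,1)·0.638^1·0.362^5 = 0.02380
  k=2: C(6,2)·0.638^2·0.362^4 = 0.10485
  k=3: C(6,3)·0.638^3·0.362^3 = 0.24639
1 − 0.37728 = 0.62272

0.623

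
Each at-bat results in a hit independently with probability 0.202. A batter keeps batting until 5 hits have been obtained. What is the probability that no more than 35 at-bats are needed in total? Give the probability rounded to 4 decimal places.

0.8628

Finishing within 35 at-bats ⇔ at least 5 successes in the first 35. With X ~ Binomial(35, 0.202), P(Y ≤ 35) = 1 − P(X ≤ 4).
  k=0: C(35,0)·0.202^0·0.798^35 = 0.000372
  k=1: C(35,1)·0.202^1·0.798^34 = 0.003292
  k=2: C(35,2)·0.202^2·0.798^33 = 0.014168
  k=3: C(35,3)·0.202^3·0.798^32 = 0.039451
  k=4: C(35,4)·0.202^4·0.798^31 = 0.079890
1 − 0.137174 = 0.862826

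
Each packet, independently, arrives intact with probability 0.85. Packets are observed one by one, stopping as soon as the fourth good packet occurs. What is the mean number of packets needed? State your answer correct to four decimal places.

Y = total packets until the fourth success; negative binomial with r=4, p=0.85.
E[Y] = r / p = 4 / 0.85 = 4.705882

4.7059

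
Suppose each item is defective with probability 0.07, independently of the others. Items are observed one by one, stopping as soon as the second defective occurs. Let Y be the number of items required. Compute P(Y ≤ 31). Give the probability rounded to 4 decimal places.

0.6486

Finishing within 31 items ⇔ at least 2 successes in the first 31. With X ~ Binomial(31, 0.07), P(Y ≤ 31) = 1 − P(X ≤ 1).
  k=0: C(31,0)·0.07^0·0.93^31 = 0.105432
  k=1: C(31,1)·0.07^1·0.93^30 = 0.246007
1 − 0.351439 = 0.648561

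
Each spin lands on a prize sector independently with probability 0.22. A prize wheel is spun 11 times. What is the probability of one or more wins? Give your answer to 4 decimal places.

0.9350

P(at least one) = 1 − P(none) = 1 − (1 − 0.22)^11
= 1 − 0.065019 = 0.934981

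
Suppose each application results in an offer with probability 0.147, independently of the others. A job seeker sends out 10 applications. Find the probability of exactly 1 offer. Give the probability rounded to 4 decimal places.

0.3514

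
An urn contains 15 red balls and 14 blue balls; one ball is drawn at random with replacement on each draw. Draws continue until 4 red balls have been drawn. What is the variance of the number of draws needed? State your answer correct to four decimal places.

Y = total draws until the fourth success; negative binomial with r=4, p=0.517241.
Var(Y) = r(1−p)/p² = 4·0.482759 / 0.517241² = 7.217778

7.2178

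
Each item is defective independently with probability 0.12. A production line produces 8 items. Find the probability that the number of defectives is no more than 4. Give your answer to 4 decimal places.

X ~ Binomial(8, 0.12); P(X ≤ 4) = Σ C(8,k) p^k (1−p)^(8−k) over k:
  k=0: C(8,0)·0.12^0·0.88^8 = 0.359635
  k=1: C(8,1)·0.12^1·0.88^7 = 0.392329
  k=2: C(8,2)·0.12^2·0.88^6 = 0.187248
  k=3: C(8,3)·0.12^3·0.88^5 = 0.051068
  k=4: C(8,4)·0.12^4·0.88^4 = 0.008705
Total = 0.998983

0.9990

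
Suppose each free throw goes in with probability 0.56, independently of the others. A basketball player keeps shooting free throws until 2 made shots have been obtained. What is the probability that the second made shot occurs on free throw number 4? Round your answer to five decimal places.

0.18214

Y = trial on which the second success occurs; negative binomial, r=2, p=0.56.
P(Y=4) = C(3,1) · p^2 · (1−p)^2
= 3 · 0.3136 · 0.1936 = 0.1821389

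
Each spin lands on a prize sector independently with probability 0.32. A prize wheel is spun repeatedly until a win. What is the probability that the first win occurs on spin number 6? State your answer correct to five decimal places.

Geometric (trials to first success), p = 0.32.
P(Y = 6) = (1−p)^5 · p = 0.14539 · 0.32 = 0.0465259

0.04653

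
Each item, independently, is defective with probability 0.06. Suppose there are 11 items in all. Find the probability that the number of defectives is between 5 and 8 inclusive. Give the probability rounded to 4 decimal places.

0.0003

X ~ Binomial(11, 0.06); P(5 ≤ X ≤ 8) = Σ C(11,k) p^k (1−p)^(11−k) over k:
  k=5: C(11,5)·0.06^5·0.94^6 = 0.000248
  k=6: C(11,6)·0.06^6·0.94^5 = 0.000016
  k=7: C(11,7)·0.06^7·0.94^4 = 0.000001
  k=8: C(11,8)·0.06^8·0.94^3 = 0.000000
Total = 0.000264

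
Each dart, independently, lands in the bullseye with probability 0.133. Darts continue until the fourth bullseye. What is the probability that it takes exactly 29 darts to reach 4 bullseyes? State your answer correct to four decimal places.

0.0289

Y = trial on which the fourth success occurs; negative binomial, r=4, p=0.133.
P(Y=29) = C(28,3) · p^4 · (1−p)^25
= 3276 · 0.0003129 · 0.028215 = 0.028922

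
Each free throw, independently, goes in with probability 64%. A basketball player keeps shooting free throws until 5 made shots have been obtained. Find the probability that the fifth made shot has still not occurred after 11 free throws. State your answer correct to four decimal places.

Needing more than 11 free throws ⇔ fewer than 5 successes in the first 11. With X ~ Binomial(11, 0.64), P(Y > 11) = P(X ≤ 4).
  k=0: C(11,0)·0.64^0·0.36^11 = 0.000013
  k=1: C(11,1)·0.64^1·0.36^10 = 0.000257
  k=2: C(11,2)·0.64^2·0.36^9 = 0.002288
  k=3: C(11,3)·0.64^3·0.36^8 = 0.012202
  k=4: C(11,4)·0.64^4·0.36^7 = 0.043386
P(X ≤ 4) = 0.058147

0.0581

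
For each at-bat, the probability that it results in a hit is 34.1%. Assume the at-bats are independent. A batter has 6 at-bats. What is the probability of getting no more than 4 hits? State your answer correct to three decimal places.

X ~ Binomial(6, 0.341); P(X ≤ 4) = Σ C(6,k) p^k (1−p)^(6−k) over k:
  k=0: C(6,0)·0.341^0·0.659^6 = 0.08191
  k=1: C(6,1)·0.341^1·0.659^5 = 0.25429
  k=2: C(6,2)·0.341^2·0.659^4 = 0.32896
  k=3: C(6,3)·0.341^3·0.659^3 = 0.22696
  k=4: C(6,4)·0.341^4·0.659^2 = 0.08808
Total = 0.98020

0.980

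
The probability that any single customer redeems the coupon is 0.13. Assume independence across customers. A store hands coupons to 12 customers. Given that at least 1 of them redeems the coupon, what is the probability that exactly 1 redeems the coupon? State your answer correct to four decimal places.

0.4152

X ~ Binomial(12, 0.13). Want P(X=1 | X≥1) = P(X=1) / P(X≥1).
P(X=1) = C(12,1)·0.13^1·0.87^11 = 0.337160
P(X≥1) = 1 − 0.188032 = 0.811968
Ratio = 0.337160 / 0.811968 = 0.415238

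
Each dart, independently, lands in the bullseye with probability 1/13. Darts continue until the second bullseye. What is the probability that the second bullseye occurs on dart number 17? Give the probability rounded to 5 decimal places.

Y = trial on which the second success occurs; negative binomial, r=2, p=0.076923.
P(Y=17) = C(16,1) · p^2 · (1−p)^15
= 16 · 0.0059172 · 0.301 = 0.0284972

0.02850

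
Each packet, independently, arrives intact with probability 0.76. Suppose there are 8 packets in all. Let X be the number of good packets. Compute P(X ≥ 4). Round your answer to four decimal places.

0.9770

X ~ Binomial(8, 0.76); P(X ≥ 4) = Σ C(8,k) p^k (1−p)^(8−k) over k:
  k=4: C(8,4)·0.76^4·0.24^4 = 0.077481
  k=5: C(8,5)·0.76^5·0.24^3 = 0.196286
  k=6: C(8,6)·0.76^6·0.24^2 = 0.310786
  k=7: C(8,7)·0.76^7·0.24^1 = 0.281188
  k=8: C(8,8)·0.76^8·0.24^0 = 0.111303
Total = 0.977045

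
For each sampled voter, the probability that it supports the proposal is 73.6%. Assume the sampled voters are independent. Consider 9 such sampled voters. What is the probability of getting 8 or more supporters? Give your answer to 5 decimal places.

X ~ Binomial(9, 0.736); P(X ≥ 8) = Σ C(9,k) p^k (1−p)^(9−k) over k:
  k=8: C(9,8)·0.736^8·0.264^1 = 0.2045827
  k=9: C(9,9)·0.736^9·0.264^0 = 0.0633724
Total = 0.2679551

0.26796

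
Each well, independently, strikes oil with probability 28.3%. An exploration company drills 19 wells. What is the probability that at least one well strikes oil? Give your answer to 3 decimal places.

P(at least one) = 1 − P(none) = 1 − (1 − 0.283)^19
= 1 − 0.00180 = 0.99820

0.998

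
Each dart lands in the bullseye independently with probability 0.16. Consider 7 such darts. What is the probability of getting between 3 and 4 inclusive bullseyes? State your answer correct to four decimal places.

X ~ Binomial(7, 0.16); P(3 ≤ X ≤ 4) = Σ C(7,k) p^k (1−p)^(7−k) over k:
  k=3: C(7,3)·0.16^3·0.84^4 = 0.071375
  k=4: C(7,4)·0.16^4·0.84^3 = 0.013595
Total = 0.084970

0.0850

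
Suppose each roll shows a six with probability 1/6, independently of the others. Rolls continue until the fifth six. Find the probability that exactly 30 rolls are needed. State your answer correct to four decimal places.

0.0320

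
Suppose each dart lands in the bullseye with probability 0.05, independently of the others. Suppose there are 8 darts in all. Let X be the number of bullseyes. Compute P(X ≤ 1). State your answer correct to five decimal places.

0.94276

X ~ Binomial(8, 0.05); P(X ≤ 1) = Σ C(8,k) p^k (1−p)^(8−k) over k:
  k=0: C(8,0)·0.05^0·0.95^8 = 0.6634204
  k=1: C(8,1)·0.05^1·0.95^7 = 0.2793349
Total = 0.9427553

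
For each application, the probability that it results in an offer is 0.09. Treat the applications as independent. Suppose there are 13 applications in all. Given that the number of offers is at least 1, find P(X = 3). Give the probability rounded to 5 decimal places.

X ~ Binomial(13, 0.09). Want P(X=3 | X≥1) = P(X=3) / P(X≥1).
P(X=3) = C(13,3)·0.09^3·0.91^10 = 0.0811909
P(X≥1) = 1 − 0.2934527 = 0.7065473
Ratio = 0.0811909 / 0.7065473 = 0.1149122

0.11491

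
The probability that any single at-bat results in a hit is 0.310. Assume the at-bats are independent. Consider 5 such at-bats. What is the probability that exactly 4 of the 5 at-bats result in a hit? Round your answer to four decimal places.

X ~ Binomial(n=5, p=0.31).
P(X=4) = C(5,4) · p^4 · (1−p)^1
= 5 · 0.0092352 · 0.69 = 0.031861

0.0319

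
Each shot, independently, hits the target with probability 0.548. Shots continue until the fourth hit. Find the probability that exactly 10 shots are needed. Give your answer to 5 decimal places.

0.06460

Y = trial on which the fourth success occurs; negative binomial, r=4, p=0.548.
P(Y=10) = C(9,3) · p^4 · (1−p)^6
= 84 · 0.090182 · 0.0085277 = 0.0645999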